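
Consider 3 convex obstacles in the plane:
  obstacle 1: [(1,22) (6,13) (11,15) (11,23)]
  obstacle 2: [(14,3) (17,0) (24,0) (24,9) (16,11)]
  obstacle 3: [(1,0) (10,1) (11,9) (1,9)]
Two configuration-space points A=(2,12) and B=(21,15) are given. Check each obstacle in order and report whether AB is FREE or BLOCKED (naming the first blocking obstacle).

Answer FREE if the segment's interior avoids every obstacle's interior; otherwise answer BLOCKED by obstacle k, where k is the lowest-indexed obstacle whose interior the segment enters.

FREE

Obstacle 1 [(1,22) (6,13) (11,15) (11,23)]:
  edge (1,22)–(6,13): clear
  edge (6,13)–(11,15): clear
  edge (11,15)–(11,23): clear
  edge (11,23)–(1,22): clear
  midpoint (23/2,27/2) outside
  → clear
Obstacle 2 [(14,3) (17,0) (24,0) (24,9) (16,11)]:
  edge (14,3)–(17,0): clear
  edge (17,0)–(24,0): clear
  edge (24,0)–(24,9): clear
  edge (24,9)–(16,11): clear
  edge (16,11)–(14,3): clear
  midpoint (23/2,27/2) outside
  → clear
Obstacle 3 [(1,0) (10,1) (11,9) (1,9)]:
  edge (1,0)–(10,1): clear
  edge (10,1)–(11,9): clear
  edge (11,9)–(1,9): clear
  edge (1,9)–(1,0): clear
  midpoint (23/2,27/2) outside
  → clear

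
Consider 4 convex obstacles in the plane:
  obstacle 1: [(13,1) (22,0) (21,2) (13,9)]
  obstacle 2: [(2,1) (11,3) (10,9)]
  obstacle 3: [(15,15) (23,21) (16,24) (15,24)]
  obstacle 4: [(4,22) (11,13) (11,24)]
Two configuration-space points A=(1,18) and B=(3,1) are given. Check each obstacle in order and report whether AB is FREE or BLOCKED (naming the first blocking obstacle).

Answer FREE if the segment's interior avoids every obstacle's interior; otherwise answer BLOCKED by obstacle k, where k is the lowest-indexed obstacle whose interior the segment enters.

Obstacle 1 [(13,1) (22,0) (21,2) (13,9)]:
  edge (13,1)–(22,0): clear
  edge (22,0)–(21,2): clear
  edge (21,2)–(13,9): clear
  edge (13,9)–(13,1): clear
  midpoint (2,19/2) outside
  → clear
Obstacle 2 [(2,1) (11,3) (10,9)]:
  edge (2,1)–(11,3): crosses AB
  edge (11,3)–(10,9): clear
  edge (10,9)–(2,1): crosses AB
  → BLOCKED
Obstacle 3 [(15,15) (23,21) (16,24) (15,24)]:
  edge (15,15)–(23,21): clear
  edge (23,21)–(16,24): clear
  edge (16,24)–(15,24): clear
  edge (15,24)–(15,15): clear
  midpoint (2,19/2) outside
  → clear
Obstacle 4 [(4,22) (11,13) (11,24)]:
  edge (4,22)–(11,13): clear
  edge (11,13)–(11,24): clear
  edge (11,24)–(4,22): clear
  midpoint (2,19/2) outside
  → clear

BLOCKED by obstacle 2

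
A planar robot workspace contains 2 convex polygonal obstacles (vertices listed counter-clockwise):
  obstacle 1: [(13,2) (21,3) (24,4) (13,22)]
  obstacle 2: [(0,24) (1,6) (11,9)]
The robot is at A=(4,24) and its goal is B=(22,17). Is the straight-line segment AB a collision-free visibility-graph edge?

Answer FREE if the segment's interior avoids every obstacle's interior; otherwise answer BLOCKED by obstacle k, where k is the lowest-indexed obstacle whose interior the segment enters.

BLOCKED by obstacle 1

Obstacle 1 [(13,2) (21,3) (24,4) (13,22)]:
  edge (13,2)–(21,3): clear
  edge (21,3)–(24,4): clear
  edge (24,4)–(13,22): crosses AB
  edge (13,22)–(13,2): crosses AB
  → BLOCKED
Obstacle 2 [(0,24) (1,6) (11,9)]:
  edge (0,24)–(1,6): clear
  edge (1,6)–(11,9): clear
  edge (11,9)–(0,24): clear
  midpoint (13,41/2) outside
  → clear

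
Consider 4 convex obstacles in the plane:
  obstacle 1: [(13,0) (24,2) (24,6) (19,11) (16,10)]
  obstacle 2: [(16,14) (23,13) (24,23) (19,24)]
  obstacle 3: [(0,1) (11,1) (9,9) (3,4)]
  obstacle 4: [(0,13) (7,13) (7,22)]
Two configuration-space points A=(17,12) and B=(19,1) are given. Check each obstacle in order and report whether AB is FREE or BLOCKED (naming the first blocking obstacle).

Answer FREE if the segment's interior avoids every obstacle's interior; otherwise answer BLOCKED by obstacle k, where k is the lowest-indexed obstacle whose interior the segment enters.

Obstacle 1 [(13,0) (24,2) (24,6) (19,11) (16,10)]:
  edge (13,0)–(24,2): crosses AB
  edge (24,2)–(24,6): clear
  edge (24,6)–(19,11): clear
  edge (19,11)–(16,10): crosses AB
  edge (16,10)–(13,0): clear
  → BLOCKED
Obstacle 2 [(16,14) (23,13) (24,23) (19,24)]:
  edge (16,14)–(23,13): clear
  edge (23,13)–(24,23): clear
  edge (24,23)–(19,24): clear
  edge (19,24)–(16,14): clear
  midpoint (18,13/2) outside
  → clear
Obstacle 3 [(0,1) (11,1) (9,9) (3,4)]:
  edge (0,1)–(11,1): clear
  edge (11,1)–(9,9): clear
  edge (9,9)–(3,4): clear
  edge (3,4)–(0,1): clear
  midpoint (18,13/2) outside
  → clear
Obstacle 4 [(0,13) (7,13) (7,22)]:
  edge (0,13)–(7,13): clear
  edge (7,13)–(7,22): clear
  edge (7,22)–(0,13): clear
  midpoint (18,13/2) outside
  → clear

BLOCKED by obstacle 1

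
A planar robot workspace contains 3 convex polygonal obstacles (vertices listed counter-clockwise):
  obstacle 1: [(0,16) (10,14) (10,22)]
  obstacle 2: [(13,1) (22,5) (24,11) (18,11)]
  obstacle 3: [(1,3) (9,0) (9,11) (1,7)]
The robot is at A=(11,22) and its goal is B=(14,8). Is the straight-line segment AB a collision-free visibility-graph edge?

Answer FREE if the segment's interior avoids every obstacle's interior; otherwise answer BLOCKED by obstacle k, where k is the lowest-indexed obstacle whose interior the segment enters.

FREE

Obstacle 1 [(0,16) (10,14) (10,22)]:
  edge (0,16)–(10,14): clear
  edge (10,14)–(10,22): clear
  edge (10,22)–(0,16): clear
  midpoint (25/2,15) outside
  → clear
Obstacle 2 [(13,1) (22,5) (24,11) (18,11)]:
  edge (13,1)–(22,5): clear
  edge (22,5)–(24,11): clear
  edge (24,11)–(18,11): clear
  edge (18,11)–(13,1): clear
  midpoint (25/2,15) outside
  → clear
Obstacle 3 [(1,3) (9,0) (9,11) (1,7)]:
  edge (1,3)–(9,0): clear
  edge (9,0)–(9,11): clear
  edge (9,11)–(1,7): clear
  edge (1,7)–(1,3): clear
  midpoint (25/2,15) outside
  → clear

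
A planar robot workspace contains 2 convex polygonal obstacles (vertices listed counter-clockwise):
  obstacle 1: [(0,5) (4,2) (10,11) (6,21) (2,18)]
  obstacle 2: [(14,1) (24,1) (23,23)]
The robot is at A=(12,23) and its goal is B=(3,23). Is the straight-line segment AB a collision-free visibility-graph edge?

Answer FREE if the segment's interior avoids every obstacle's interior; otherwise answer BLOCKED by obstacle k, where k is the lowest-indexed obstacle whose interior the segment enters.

Obstacle 1 [(0,5) (4,2) (10,11) (6,21) (2,18)]:
  edge (0,5)–(4,2): clear
  edge (4,2)–(10,11): clear
  edge (10,11)–(6,21): clear
  edge (6,21)–(2,18): clear
  edge (2,18)–(0,5): clear
  midpoint (15/2,23) outside
  → clear
Obstacle 2 [(14,1) (24,1) (23,23)]:
  edge (14,1)–(24,1): clear
  edge (24,1)–(23,23): clear
  edge (23,23)–(14,1): clear
  midpoint (15/2,23) outside
  → clear

FREE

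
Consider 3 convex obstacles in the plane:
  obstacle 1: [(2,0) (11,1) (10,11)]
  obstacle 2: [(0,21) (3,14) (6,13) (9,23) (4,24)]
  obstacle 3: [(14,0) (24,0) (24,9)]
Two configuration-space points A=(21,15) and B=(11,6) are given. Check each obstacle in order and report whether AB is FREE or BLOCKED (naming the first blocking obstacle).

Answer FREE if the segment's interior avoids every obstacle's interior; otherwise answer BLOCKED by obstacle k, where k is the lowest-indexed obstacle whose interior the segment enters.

Obstacle 1 [(2,0) (11,1) (10,11)]:
  edge (2,0)–(11,1): clear
  edge (11,1)–(10,11): clear
  edge (10,11)–(2,0): clear
  midpoint (16,21/2) outside
  → clear
Obstacle 2 [(0,21) (3,14) (6,13) (9,23) (4,24)]:
  edge (0,21)–(3,14): clear
  edge (3,14)–(6,13): clear
  edge (6,13)–(9,23): clear
  edge (9,23)–(4,24): clear
  edge (4,24)–(0,21): clear
  midpoint (16,21/2) outside
  → clear
Obstacle 3 [(14,0) (24,0) (24,9)]:
  edge (14,0)–(24,0): clear
  edge (24,0)–(24,9): clear
  edge (24,9)–(14,0): clear
  midpoint (16,21/2) outside
  → clear

FREE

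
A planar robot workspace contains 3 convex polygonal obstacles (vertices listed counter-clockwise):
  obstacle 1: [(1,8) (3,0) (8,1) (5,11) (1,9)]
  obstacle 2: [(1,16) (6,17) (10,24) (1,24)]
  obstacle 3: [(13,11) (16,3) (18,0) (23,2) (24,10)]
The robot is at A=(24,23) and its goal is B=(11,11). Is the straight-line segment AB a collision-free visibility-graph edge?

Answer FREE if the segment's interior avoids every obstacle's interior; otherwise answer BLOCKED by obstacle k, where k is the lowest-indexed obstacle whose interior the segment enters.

FREE

Obstacle 1 [(1,8) (3,0) (8,1) (5,11) (1,9)]:
  edge (1,8)–(3,0): clear
  edge (3,0)–(8,1): clear
  edge (8,1)–(5,11): clear
  edge (5,11)–(1,9): clear
  edge (1,9)–(1,8): clear
  midpoint (35/2,17) outside
  → clear
Obstacle 2 [(1,16) (6,17) (10,24) (1,24)]:
  edge (1,16)–(6,17): clear
  edge (6,17)–(10,24): clear
  edge (10,24)–(1,24): clear
  edge (1,24)–(1,16): clear
  midpoint (35/2,17) outside
  → clear
Obstacle 3 [(13,11) (16,3) (18,0) (23,2) (24,10)]:
  edge (13,11)–(16,3): clear
  edge (16,3)–(18,0): clear
  edge (18,0)–(23,2): clear
  edge (23,2)–(24,10): clear
  edge (24,10)–(13,11): clear
  midpoint (35/2,17) outside
  → clear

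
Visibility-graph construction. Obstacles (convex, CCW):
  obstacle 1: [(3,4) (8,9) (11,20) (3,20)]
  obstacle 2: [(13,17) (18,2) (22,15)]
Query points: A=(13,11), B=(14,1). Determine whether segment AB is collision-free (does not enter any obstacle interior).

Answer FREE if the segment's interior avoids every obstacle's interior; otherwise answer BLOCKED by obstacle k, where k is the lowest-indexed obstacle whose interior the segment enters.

Obstacle 1 [(3,4) (8,9) (11,20) (3,20)]:
  edge (3,4)–(8,9): clear
  edge (8,9)–(11,20): clear
  edge (11,20)–(3,20): clear
  edge (3,20)–(3,4): clear
  midpoint (27/2,6) outside
  → clear
Obstacle 2 [(13,17) (18,2) (22,15)]:
  edge (13,17)–(18,2): clear
  edge (18,2)–(22,15): clear
  edge (22,15)–(13,17): clear
  midpoint (27/2,6) outside
  → clear

FREE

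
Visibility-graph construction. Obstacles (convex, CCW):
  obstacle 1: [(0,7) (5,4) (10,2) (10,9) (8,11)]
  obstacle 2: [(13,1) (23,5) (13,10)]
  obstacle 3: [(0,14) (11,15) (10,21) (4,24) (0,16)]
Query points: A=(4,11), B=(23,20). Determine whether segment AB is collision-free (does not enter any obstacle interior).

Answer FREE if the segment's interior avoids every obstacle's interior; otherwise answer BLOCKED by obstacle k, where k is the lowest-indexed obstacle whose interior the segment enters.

Obstacle 1 [(0,7) (5,4) (10,2) (10,9) (8,11)]:
  edge (0,7)–(5,4): clear
  edge (5,4)–(10,2): clear
  edge (10,2)–(10,9): clear
  edge (10,9)–(8,11): clear
  edge (8,11)–(0,7): clear
  midpoint (27/2,31/2) outside
  → clear
Obstacle 2 [(13,1) (23,5) (13,10)]:
  edge (13,1)–(23,5): clear
  edge (23,5)–(13,10): clear
  edge (13,10)–(13,1): clear
  midpoint (27/2,31/2) outside
  → clear
Obstacle 3 [(0,14) (11,15) (10,21) (4,24) (0,16)]:
  edge (0,14)–(11,15): clear
  edge (11,15)–(10,21): clear
  edge (10,21)–(4,24): clear
  edge (4,24)–(0,16): clear
  edge (0,16)–(0,14): clear
  midpoint (27/2,31/2) outside
  → clear

FREE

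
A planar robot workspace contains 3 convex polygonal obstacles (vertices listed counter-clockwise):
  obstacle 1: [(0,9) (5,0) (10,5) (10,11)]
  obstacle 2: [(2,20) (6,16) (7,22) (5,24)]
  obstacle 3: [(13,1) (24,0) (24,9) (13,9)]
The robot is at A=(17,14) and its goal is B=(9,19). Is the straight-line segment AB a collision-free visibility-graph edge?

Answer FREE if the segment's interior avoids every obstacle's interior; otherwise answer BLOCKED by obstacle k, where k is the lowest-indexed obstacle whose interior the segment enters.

Obstacle 1 [(0,9) (5,0) (10,5) (10,11)]:
  edge (0,9)–(5,0): clear
  edge (5,0)–(10,5): clear
  edge (10,5)–(10,11): clear
  edge (10,11)–(0,9): clear
  midpoint (13,33/2) outside
  → clear
Obstacle 2 [(2,20) (6,16) (7,22) (5,24)]:
  edge (2,20)–(6,16): clear
  edge (6,16)–(7,22): clear
  edge (7,22)–(5,24): clear
  edge (5,24)–(2,20): clear
  midpoint (13,33/2) outside
  → clear
Obstacle 3 [(13,1) (24,0) (24,9) (13,9)]:
  edge (13,1)–(24,0): clear
  edge (24,0)–(24,9): clear
  edge (24,9)–(13,9): clear
  edge (13,9)–(13,1): clear
  midpoint (13,33/2) outside
  → clear

FREE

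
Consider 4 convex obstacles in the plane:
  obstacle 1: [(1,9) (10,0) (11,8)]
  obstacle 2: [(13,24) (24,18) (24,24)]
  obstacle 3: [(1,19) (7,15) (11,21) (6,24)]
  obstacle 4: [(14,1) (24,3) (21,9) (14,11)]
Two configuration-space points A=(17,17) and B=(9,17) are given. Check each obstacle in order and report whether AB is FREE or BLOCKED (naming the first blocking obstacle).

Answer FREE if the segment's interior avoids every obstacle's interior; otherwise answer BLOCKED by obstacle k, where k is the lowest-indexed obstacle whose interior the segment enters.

Obstacle 1 [(1,9) (10,0) (11,8)]:
  edge (1,9)–(10,0): clear
  edge (10,0)–(11,8): clear
  edge (11,8)–(1,9): clear
  midpoint (13,17) outside
  → clear
Obstacle 2 [(13,24) (24,18) (24,24)]:
  edge (13,24)–(24,18): clear
  edge (24,18)–(24,24): clear
  edge (24,24)–(13,24): clear
  midpoint (13,17) outside
  → clear
Obstacle 3 [(1,19) (7,15) (11,21) (6,24)]:
  edge (1,19)–(7,15): clear
  edge (7,15)–(11,21): clear
  edge (11,21)–(6,24): clear
  edge (6,24)–(1,19): clear
  midpoint (13,17) outside
  → clear
Obstacle 4 [(14,1) (24,3) (21,9) (14,11)]:
  edge (14,1)–(24,3): clear
  edge (24,3)–(21,9): clear
  edge (21,9)–(14,11): clear
  edge (14,11)–(14,1): clear
  midpoint (13,17) outside
  → clear

FREE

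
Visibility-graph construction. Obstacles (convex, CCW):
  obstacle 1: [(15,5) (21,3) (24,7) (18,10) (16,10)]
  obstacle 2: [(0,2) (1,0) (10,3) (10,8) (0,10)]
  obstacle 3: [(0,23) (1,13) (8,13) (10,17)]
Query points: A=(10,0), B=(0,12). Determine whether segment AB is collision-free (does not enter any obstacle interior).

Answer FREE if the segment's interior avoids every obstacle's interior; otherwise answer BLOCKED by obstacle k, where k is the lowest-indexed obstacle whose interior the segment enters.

BLOCKED by obstacle 2

Obstacle 1 [(15,5) (21,3) (24,7) (18,10) (16,10)]:
  edge (15,5)–(21,3): clear
  edge (21,3)–(24,7): clear
  edge (24,7)–(18,10): clear
  edge (18,10)–(16,10): clear
  edge (16,10)–(15,5): clear
  midpoint (5,6) outside
  → clear
Obstacle 2 [(0,2) (1,0) (10,3) (10,8) (0,10)]:
  edge (0,2)–(1,0): clear
  edge (1,0)–(10,3): crosses AB
  edge (10,3)–(10,8): clear
  edge (10,8)–(0,10): crosses AB
  edge (0,10)–(0,2): clear
  → BLOCKED
Obstacle 3 [(0,23) (1,13) (8,13) (10,17)]:
  edge (0,23)–(1,13): clear
  edge (1,13)–(8,13): clear
  edge (8,13)–(10,17): clear
  edge (10,17)–(0,23): clear
  midpoint (5,6) outside
  → clear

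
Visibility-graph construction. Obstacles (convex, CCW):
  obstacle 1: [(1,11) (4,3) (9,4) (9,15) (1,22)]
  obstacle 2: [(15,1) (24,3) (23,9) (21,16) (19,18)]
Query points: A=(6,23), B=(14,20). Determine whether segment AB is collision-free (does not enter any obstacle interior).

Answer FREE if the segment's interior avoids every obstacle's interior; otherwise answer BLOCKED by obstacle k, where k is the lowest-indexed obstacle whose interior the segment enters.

Obstacle 1 [(1,11) (4,3) (9,4) (9,15) (1,22)]:
  edge (1,11)–(4,3): clear
  edge (4,3)–(9,4): clear
  edge (9,4)–(9,15): clear
  edge (9,15)–(1,22): clear
  edge (1,22)–(1,11): clear
  midpoint (10,43/2) outside
  → clear
Obstacle 2 [(15,1) (24,3) (23,9) (21,16) (19,18)]:
  edge (15,1)–(24,3): clear
  edge (24,3)–(23,9): clear
  edge (23,9)–(21,16): clear
  edge (21,16)–(19,18): clear
  edge (19,18)–(15,1): clear
  midpoint (10,43/2) outside
  → clear

FREE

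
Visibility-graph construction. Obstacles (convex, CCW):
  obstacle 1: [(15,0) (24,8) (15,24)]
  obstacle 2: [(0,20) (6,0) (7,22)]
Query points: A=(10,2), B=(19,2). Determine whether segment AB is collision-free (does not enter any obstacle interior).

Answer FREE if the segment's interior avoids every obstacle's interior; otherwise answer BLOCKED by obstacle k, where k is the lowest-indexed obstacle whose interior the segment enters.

Obstacle 1 [(15,0) (24,8) (15,24)]:
  edge (15,0)–(24,8): crosses AB
  edge (24,8)–(15,24): clear
  edge (15,24)–(15,0): crosses AB
  → BLOCKED
Obstacle 2 [(0,20) (6,0) (7,22)]:
  edge (0,20)–(6,0): clear
  edge (6,0)–(7,22): clear
  edge (7,22)–(0,20): clear
  midpoint (29/2,2) outside
  → clear

BLOCKED by obstacle 1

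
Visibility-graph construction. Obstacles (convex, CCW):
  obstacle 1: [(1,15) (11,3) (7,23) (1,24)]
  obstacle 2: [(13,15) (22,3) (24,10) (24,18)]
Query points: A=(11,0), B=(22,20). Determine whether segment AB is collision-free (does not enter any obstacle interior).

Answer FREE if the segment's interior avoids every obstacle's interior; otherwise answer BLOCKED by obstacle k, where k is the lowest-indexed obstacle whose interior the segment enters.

Obstacle 1 [(1,15) (11,3) (7,23) (1,24)]:
  edge (1,15)–(11,3): clear
  edge (11,3)–(7,23): clear
  edge (7,23)–(1,24): clear
  edge (1,24)–(1,15): clear
  midpoint (33/2,10) outside
  → clear
Obstacle 2 [(13,15) (22,3) (24,10) (24,18)]:
  edge (13,15)–(22,3): crosses AB
  edge (22,3)–(24,10): clear
  edge (24,10)–(24,18): clear
  edge (24,18)–(13,15): crosses AB
  → BLOCKED

BLOCKED by obstacle 2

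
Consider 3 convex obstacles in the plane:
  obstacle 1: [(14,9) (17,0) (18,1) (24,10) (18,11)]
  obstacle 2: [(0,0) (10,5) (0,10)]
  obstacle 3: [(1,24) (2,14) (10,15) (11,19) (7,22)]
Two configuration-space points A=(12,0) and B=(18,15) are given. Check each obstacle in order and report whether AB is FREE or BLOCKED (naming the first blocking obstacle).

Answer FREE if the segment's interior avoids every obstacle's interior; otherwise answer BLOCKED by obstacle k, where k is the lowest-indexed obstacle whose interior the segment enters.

BLOCKED by obstacle 1

Obstacle 1 [(14,9) (17,0) (18,1) (24,10) (18,11)]:
  edge (14,9)–(17,0): crosses AB
  edge (17,0)–(18,1): clear
  edge (18,1)–(24,10): clear
  edge (24,10)–(18,11): clear
  edge (18,11)–(14,9): crosses AB
  → BLOCKED
Obstacle 2 [(0,0) (10,5) (0,10)]:
  edge (0,0)–(10,5): clear
  edge (10,5)–(0,10): clear
  edge (0,10)–(0,0): clear
  midpoint (15,15/2) outside
  → clear
Obstacle 3 [(1,24) (2,14) (10,15) (11,19) (7,22)]:
  edge (1,24)–(2,14): clear
  edge (2,14)–(10,15): clear
  edge (10,15)–(11,19): clear
  edge (11,19)–(7,22): clear
  edge (7,22)–(1,24): clear
  midpoint (15,15/2) outside
  → clear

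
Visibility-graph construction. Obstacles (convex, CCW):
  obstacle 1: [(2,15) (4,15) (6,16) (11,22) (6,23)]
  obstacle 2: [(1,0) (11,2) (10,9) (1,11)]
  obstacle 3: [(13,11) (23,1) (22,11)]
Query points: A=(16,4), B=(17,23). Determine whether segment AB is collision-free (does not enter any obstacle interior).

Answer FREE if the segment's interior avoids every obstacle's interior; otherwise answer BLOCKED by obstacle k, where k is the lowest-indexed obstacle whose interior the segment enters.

BLOCKED by obstacle 3

Obstacle 1 [(2,15) (4,15) (6,16) (11,22) (6,23)]:
  edge (2,15)–(4,15): clear
  edge (4,15)–(6,16): clear
  edge (6,16)–(11,22): clear
  edge (11,22)–(6,23): clear
  edge (6,23)–(2,15): clear
  midpoint (33/2,27/2) outside
  → clear
Obstacle 2 [(1,0) (11,2) (10,9) (1,11)]:
  edge (1,0)–(11,2): clear
  edge (11,2)–(10,9): clear
  edge (10,9)–(1,11): clear
  edge (1,11)–(1,0): clear
  midpoint (33/2,27/2) outside
  → clear
Obstacle 3 [(13,11) (23,1) (22,11)]:
  edge (13,11)–(23,1): crosses AB
  edge (23,1)–(22,11): clear
  edge (22,11)–(13,11): crosses AB
  → BLOCKED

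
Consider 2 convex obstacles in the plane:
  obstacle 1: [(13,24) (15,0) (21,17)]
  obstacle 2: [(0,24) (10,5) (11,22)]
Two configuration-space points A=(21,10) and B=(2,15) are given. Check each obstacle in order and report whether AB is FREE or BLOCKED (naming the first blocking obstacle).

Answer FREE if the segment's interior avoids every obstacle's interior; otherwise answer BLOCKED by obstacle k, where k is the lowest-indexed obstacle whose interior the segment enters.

BLOCKED by obstacle 1

Obstacle 1 [(13,24) (15,0) (21,17)]:
  edge (13,24)–(15,0): crosses AB
  edge (15,0)–(21,17): crosses AB
  edge (21,17)–(13,24): clear
  → BLOCKED
Obstacle 2 [(0,24) (10,5) (11,22)]:
  edge (0,24)–(10,5): crosses AB
  edge (10,5)–(11,22): crosses AB
  edge (11,22)–(0,24): clear
  → BLOCKED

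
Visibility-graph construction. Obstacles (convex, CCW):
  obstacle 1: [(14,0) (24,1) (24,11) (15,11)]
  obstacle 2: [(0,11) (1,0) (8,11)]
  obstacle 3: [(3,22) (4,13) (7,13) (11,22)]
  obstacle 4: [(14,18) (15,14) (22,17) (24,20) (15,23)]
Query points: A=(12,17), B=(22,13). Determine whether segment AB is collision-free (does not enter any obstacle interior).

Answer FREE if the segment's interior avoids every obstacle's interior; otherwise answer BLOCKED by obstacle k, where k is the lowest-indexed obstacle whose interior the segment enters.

BLOCKED by obstacle 4

Obstacle 1 [(14,0) (24,1) (24,11) (15,11)]:
  edge (14,0)–(24,1): clear
  edge (24,1)–(24,11): clear
  edge (24,11)–(15,11): clear
  edge (15,11)–(14,0): clear
  midpoint (17,15) outside
  → clear
Obstacle 2 [(0,11) (1,0) (8,11)]:
  edge (0,11)–(1,0): clear
  edge (1,0)–(8,11): clear
  edge (8,11)–(0,11): clear
  midpoint (17,15) outside
  → clear
Obstacle 3 [(3,22) (4,13) (7,13) (11,22)]:
  edge (3,22)–(4,13): clear
  edge (4,13)–(7,13): clear
  edge (7,13)–(11,22): clear
  edge (11,22)–(3,22): clear
  midpoint (17,15) outside
  → clear
Obstacle 4 [(14,18) (15,14) (22,17) (24,20) (15,23)]:
  edge (14,18)–(15,14): crosses AB
  edge (15,14)–(22,17): crosses AB
  edge (22,17)–(24,20): clear
  edge (24,20)–(15,23): clear
  edge (15,23)–(14,18): clear
  → BLOCKED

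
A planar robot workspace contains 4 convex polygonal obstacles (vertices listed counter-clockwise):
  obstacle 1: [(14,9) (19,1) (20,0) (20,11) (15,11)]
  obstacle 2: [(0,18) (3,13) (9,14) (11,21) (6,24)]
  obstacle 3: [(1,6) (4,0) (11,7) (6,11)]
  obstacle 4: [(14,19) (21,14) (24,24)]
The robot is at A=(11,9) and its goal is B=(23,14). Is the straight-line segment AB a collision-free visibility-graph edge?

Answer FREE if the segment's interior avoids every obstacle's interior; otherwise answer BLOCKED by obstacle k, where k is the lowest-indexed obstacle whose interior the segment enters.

Obstacle 1 [(14,9) (19,1) (20,0) (20,11) (15,11)]:
  edge (14,9)–(19,1): clear
  edge (19,1)–(20,0): clear
  edge (20,0)–(20,11): clear
  edge (20,11)–(15,11): crosses AB
  edge (15,11)–(14,9): crosses AB
  → BLOCKED
Obstacle 2 [(0,18) (3,13) (9,14) (11,21) (6,24)]:
  edge (0,18)–(3,13): clear
  edge (3,13)–(9,14): clear
  edge (9,14)–(11,21): clear
  edge (11,21)–(6,24): clear
  edge (6,24)–(0,18): clear
  midpoint (17,23/2) outside
  → clear
Obstacle 3 [(1,6) (4,0) (11,7) (6,11)]:
  edge (1,6)–(4,0): clear
  edge (4,0)–(11,7): clear
  edge (11,7)–(6,11): clear
  edge (6,11)–(1,6): clear
  midpoint (17,23/2) outside
  → clear
Obstacle 4 [(14,19) (21,14) (24,24)]:
  edge (14,19)–(21,14): clear
  edge (21,14)–(24,24): clear
  edge (24,24)–(14,19): clear
  midpoint (17,23/2) outside
  → clear

BLOCKED by obstacle 1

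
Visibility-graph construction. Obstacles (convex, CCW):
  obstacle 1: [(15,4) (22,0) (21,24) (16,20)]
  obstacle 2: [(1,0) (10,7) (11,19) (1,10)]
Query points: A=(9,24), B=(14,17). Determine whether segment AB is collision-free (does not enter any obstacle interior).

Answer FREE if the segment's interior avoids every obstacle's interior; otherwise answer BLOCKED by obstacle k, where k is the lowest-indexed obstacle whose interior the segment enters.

FREE

Obstacle 1 [(15,4) (22,0) (21,24) (16,20)]:
  edge (15,4)–(22,0): clear
  edge (22,0)–(21,24): clear
  edge (21,24)–(16,20): clear
  edge (16,20)–(15,4): clear
  midpoint (23/2,41/2) outside
  → clear
Obstacle 2 [(1,0) (10,7) (11,19) (1,10)]:
  edge (1,0)–(10,7): clear
  edge (10,7)–(11,19): clear
  edge (11,19)–(1,10): clear
  edge (1,10)–(1,0): clear
  midpoint (23/2,41/2) outside
  → clear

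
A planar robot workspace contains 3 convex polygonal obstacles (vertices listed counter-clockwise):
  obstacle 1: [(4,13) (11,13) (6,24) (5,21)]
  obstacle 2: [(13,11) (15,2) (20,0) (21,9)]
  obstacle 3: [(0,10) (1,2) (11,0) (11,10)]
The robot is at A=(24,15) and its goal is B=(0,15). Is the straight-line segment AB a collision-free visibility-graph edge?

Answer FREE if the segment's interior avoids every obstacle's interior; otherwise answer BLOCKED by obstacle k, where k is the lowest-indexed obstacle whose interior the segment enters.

Obstacle 1 [(4,13) (11,13) (6,24) (5,21)]:
  edge (4,13)–(11,13): clear
  edge (11,13)–(6,24): crosses AB
  edge (6,24)–(5,21): clear
  edge (5,21)–(4,13): crosses AB
  → BLOCKED
Obstacle 2 [(13,11) (15,2) (20,0) (21,9)]:
  edge (13,11)–(15,2): clear
  edge (15,2)–(20,0): clear
  edge (20,0)–(21,9): clear
  edge (21,9)–(13,11): clear
  midpoint (12,15) outside
  → clear
Obstacle 3 [(0,10) (1,2) (11,0) (11,10)]:
  edge (0,10)–(1,2): clear
  edge (1,2)–(11,0): clear
  edge (11,0)–(11,10): clear
  edge (11,10)–(0,10): clear
  midpoint (12,15) outside
  → clear

BLOCKED by obstacle 1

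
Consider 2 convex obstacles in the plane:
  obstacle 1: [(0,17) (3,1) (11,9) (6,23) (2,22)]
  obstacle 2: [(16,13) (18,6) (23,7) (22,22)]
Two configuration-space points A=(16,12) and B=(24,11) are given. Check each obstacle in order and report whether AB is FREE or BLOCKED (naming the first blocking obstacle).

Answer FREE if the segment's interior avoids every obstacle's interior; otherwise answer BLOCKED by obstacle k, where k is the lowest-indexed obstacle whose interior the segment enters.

Obstacle 1 [(0,17) (3,1) (11,9) (6,23) (2,22)]:
  edge (0,17)–(3,1): clear
  edge (3,1)–(11,9): clear
  edge (11,9)–(6,23): clear
  edge (6,23)–(2,22): clear
  edge (2,22)–(0,17): clear
  midpoint (20,23/2) outside
  → clear
Obstacle 2 [(16,13) (18,6) (23,7) (22,22)]:
  edge (16,13)–(18,6): crosses AB
  edge (18,6)–(23,7): clear
  edge (23,7)–(22,22): crosses AB
  edge (22,22)–(16,13): clear
  → BLOCKED

BLOCKED by obstacle 2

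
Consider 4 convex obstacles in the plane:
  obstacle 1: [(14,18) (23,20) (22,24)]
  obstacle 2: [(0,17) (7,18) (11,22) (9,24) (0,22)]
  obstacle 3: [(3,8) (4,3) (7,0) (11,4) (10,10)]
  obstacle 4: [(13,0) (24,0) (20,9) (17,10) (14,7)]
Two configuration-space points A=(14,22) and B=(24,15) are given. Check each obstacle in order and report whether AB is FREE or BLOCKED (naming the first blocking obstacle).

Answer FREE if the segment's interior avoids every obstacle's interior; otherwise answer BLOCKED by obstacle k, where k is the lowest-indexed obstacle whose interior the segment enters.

Obstacle 1 [(14,18) (23,20) (22,24)]:
  edge (14,18)–(23,20): crosses AB
  edge (23,20)–(22,24): clear
  edge (22,24)–(14,18): crosses AB
  → BLOCKED
Obstacle 2 [(0,17) (7,18) (11,22) (9,24) (0,22)]:
  edge (0,17)–(7,18): clear
  edge (7,18)–(11,22): clear
  edge (11,22)–(9,24): clear
  edge (9,24)–(0,22): clear
  edge (0,22)–(0,17): clear
  midpoint (19,37/2) outside
  → clear
Obstacle 3 [(3,8) (4,3) (7,0) (11,4) (10,10)]:
  edge (3,8)–(4,3): clear
  edge (4,3)–(7,0): clear
  edge (7,0)–(11,4): clear
  edge (11,4)–(10,10): clear
  edge (10,10)–(3,8): clear
  midpoint (19,37/2) outside
  → clear
Obstacle 4 [(13,0) (24,0) (20,9) (17,10) (14,7)]:
  edge (13,0)–(24,0): clear
  edge (24,0)–(20,9): clear
  edge (20,9)–(17,10): clear
  edge (17,10)–(14,7): clear
  edge (14,7)–(13,0): clear
  midpoint (19,37/2) outside
  → clear

BLOCKED by obstacle 1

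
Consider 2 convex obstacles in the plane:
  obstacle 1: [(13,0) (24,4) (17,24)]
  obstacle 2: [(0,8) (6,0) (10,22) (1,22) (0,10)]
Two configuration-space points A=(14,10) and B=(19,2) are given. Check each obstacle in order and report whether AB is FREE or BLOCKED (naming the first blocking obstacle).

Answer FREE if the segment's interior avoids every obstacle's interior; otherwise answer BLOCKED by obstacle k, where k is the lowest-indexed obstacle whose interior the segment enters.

Obstacle 1 [(13,0) (24,4) (17,24)]:
  edge (13,0)–(24,4): crosses AB
  edge (24,4)–(17,24): clear
  edge (17,24)–(13,0): crosses AB
  → BLOCKED
Obstacle 2 [(0,8) (6,0) (10,22) (1,22) (0,10)]:
  edge (0,8)–(6,0): clear
  edge (6,0)–(10,22): clear
  edge (10,22)–(1,22): clear
  edge (1,22)–(0,10): clear
  edge (0,10)–(0,8): clear
  midpoint (33/2,6) outside
  → clear

BLOCKED by obstacle 1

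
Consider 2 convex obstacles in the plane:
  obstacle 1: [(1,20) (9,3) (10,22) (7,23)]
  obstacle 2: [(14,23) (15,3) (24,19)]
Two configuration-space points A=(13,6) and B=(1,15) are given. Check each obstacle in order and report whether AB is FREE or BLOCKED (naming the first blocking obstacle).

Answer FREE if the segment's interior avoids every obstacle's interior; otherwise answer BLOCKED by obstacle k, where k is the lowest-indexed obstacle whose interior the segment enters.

Obstacle 1 [(1,20) (9,3) (10,22) (7,23)]:
  edge (1,20)–(9,3): crosses AB
  edge (9,3)–(10,22): crosses AB
  edge (10,22)–(7,23): clear
  edge (7,23)–(1,20): clear
  → BLOCKED
Obstacle 2 [(14,23) (15,3) (24,19)]:
  edge (14,23)–(15,3): clear
  edge (15,3)–(24,19): clear
  edge (24,19)–(14,23): clear
  midpoint (7,21/2) outside
  → clear

BLOCKED by obstacle 1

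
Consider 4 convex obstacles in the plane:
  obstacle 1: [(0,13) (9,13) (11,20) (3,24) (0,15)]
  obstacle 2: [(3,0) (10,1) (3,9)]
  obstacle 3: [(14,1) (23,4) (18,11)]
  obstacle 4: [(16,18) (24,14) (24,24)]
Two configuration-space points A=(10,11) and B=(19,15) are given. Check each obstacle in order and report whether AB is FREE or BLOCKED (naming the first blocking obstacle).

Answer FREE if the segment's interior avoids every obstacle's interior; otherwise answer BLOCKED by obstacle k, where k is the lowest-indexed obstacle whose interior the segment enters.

FREE

Obstacle 1 [(0,13) (9,13) (11,20) (3,24) (0,15)]:
  edge (0,13)–(9,13): clear
  edge (9,13)–(11,20): clear
  edge (11,20)–(3,24): clear
  edge (3,24)–(0,15): clear
  edge (0,15)–(0,13): clear
  midpoint (29/2,13) outside
  → clear
Obstacle 2 [(3,0) (10,1) (3,9)]:
  edge (3,0)–(10,1): clear
  edge (10,1)–(3,9): clear
  edge (3,9)–(3,0): clear
  midpoint (29/2,13) outside
  → clear
Obstacle 3 [(14,1) (23,4) (18,11)]:
  edge (14,1)–(23,4): clear
  edge (23,4)–(18,11): clear
  edge (18,11)–(14,1): clear
  midpoint (29/2,13) outside
  → clear
Obstacle 4 [(16,18) (24,14) (24,24)]:
  edge (16,18)–(24,14): clear
  edge (24,14)–(24,24): clear
  edge (24,24)–(16,18): clear
  midpoint (29/2,13) outside
  → clear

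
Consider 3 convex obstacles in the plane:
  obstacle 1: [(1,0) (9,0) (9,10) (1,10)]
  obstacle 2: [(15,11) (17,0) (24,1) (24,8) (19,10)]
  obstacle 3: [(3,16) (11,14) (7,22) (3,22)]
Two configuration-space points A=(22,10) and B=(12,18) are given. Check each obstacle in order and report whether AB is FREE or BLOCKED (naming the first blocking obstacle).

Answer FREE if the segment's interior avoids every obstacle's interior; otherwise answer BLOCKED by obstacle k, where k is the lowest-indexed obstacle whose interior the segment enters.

FREE

Obstacle 1 [(1,0) (9,0) (9,10) (1,10)]:
  edge (1,0)–(9,0): clear
  edge (9,0)–(9,10): clear
  edge (9,10)–(1,10): clear
  edge (1,10)–(1,0): clear
  midpoint (17,14) outside
  → clear
Obstacle 2 [(15,11) (17,0) (24,1) (24,8) (19,10)]:
  edge (15,11)–(17,0): clear
  edge (17,0)–(24,1): clear
  edge (24,1)–(24,8): clear
  edge (24,8)–(19,10): clear
  edge (19,10)–(15,11): clear
  midpoint (17,14) outside
  → clear
Obstacle 3 [(3,16) (11,14) (7,22) (3,22)]:
  edge (3,16)–(11,14): clear
  edge (11,14)–(7,22): clear
  edge (7,22)–(3,22): clear
  edge (3,22)–(3,16): clear
  midpoint (17,14) outside
  → clear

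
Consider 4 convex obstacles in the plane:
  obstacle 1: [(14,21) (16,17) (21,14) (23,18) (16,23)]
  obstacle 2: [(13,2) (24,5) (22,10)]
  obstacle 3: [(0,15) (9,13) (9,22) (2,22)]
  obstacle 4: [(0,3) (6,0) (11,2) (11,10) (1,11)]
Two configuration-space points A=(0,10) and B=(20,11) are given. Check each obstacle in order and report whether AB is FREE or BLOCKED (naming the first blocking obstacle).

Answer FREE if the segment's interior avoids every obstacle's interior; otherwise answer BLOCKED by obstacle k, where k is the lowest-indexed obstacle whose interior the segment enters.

BLOCKED by obstacle 4

Obstacle 1 [(14,21) (16,17) (21,14) (23,18) (16,23)]:
  edge (14,21)–(16,17): clear
  edge (16,17)–(21,14): clear
  edge (21,14)–(23,18): clear
  edge (23,18)–(16,23): clear
  edge (16,23)–(14,21): clear
  midpoint (10,21/2) outside
  → clear
Obstacle 2 [(13,2) (24,5) (22,10)]:
  edge (13,2)–(24,5): clear
  edge (24,5)–(22,10): clear
  edge (22,10)–(13,2): clear
  midpoint (10,21/2) outside
  → clear
Obstacle 3 [(0,15) (9,13) (9,22) (2,22)]:
  edge (0,15)–(9,13): clear
  edge (9,13)–(9,22): clear
  edge (9,22)–(2,22): clear
  edge (2,22)–(0,15): clear
  midpoint (10,21/2) outside
  → clear
Obstacle 4 [(0,3) (6,0) (11,2) (11,10) (1,11)]:
  edge (0,3)–(6,0): clear
  edge (6,0)–(11,2): clear
  edge (11,2)–(11,10): clear
  edge (11,10)–(1,11): crosses AB
  edge (1,11)–(0,3): crosses AB
  → BLOCKED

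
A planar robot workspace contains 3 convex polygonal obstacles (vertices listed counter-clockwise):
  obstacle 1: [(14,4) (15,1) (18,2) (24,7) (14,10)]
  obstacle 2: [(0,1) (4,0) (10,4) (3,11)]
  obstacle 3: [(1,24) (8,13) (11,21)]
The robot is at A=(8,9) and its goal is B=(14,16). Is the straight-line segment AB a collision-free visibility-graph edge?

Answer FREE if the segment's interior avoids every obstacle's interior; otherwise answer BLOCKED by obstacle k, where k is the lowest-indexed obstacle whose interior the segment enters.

FREE

Obstacle 1 [(14,4) (15,1) (18,2) (24,7) (14,10)]:
  edge (14,4)–(15,1): clear
  edge (15,1)–(18,2): clear
  edge (18,2)–(24,7): clear
  edge (24,7)–(14,10): clear
  edge (14,10)–(14,4): clear
  midpoint (11,25/2) outside
  → clear
Obstacle 2 [(0,1) (4,0) (10,4) (3,11)]:
  edge (0,1)–(4,0): clear
  edge (4,0)–(10,4): clear
  edge (10,4)–(3,11): clear
  edge (3,11)–(0,1): clear
  midpoint (11,25/2) outside
  → clear
Obstacle 3 [(1,24) (8,13) (11,21)]:
  edge (1,24)–(8,13): clear
  edge (8,13)–(11,21): clear
  edge (11,21)–(1,24): clear
  midpoint (11,25/2) outside
  → clear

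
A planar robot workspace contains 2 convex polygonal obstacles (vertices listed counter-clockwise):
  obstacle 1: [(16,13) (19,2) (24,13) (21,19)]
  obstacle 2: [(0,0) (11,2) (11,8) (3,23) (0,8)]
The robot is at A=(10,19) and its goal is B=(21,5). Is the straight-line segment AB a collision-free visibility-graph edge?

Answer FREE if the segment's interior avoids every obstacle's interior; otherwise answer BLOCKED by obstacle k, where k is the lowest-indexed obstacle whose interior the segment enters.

Obstacle 1 [(16,13) (19,2) (24,13) (21,19)]:
  edge (16,13)–(19,2): crosses AB
  edge (19,2)–(24,13): crosses AB
  edge (24,13)–(21,19): clear
  edge (21,19)–(16,13): clear
  → BLOCKED
Obstacle 2 [(0,0) (11,2) (11,8) (3,23) (0,8)]:
  edge (0,0)–(11,2): clear
  edge (11,2)–(11,8): clear
  edge (11,8)–(3,23): clear
  edge (3,23)–(0,8): clear
  edge (0,8)–(0,0): clear
  midpoint (31/2,12) outside
  → clear

BLOCKED by obstacle 1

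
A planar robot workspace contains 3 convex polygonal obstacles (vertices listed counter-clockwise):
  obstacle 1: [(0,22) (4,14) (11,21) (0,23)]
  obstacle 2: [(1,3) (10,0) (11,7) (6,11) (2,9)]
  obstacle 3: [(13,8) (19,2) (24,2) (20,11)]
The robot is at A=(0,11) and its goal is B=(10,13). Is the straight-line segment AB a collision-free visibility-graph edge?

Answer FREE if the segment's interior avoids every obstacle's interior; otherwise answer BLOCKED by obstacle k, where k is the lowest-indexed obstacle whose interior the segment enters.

FREE

Obstacle 1 [(0,22) (4,14) (11,21) (0,23)]:
  edge (0,22)–(4,14): clear
  edge (4,14)–(11,21): clear
  edge (11,21)–(0,23): clear
  edge (0,23)–(0,22): clear
  midpoint (5,12) outside
  → clear
Obstacle 2 [(1,3) (10,0) (11,7) (6,11) (2,9)]:
  edge (1,3)–(10,0): clear
  edge (10,0)–(11,7): clear
  edge (11,7)–(6,11): clear
  edge (6,11)–(2,9): clear
  edge (2,9)–(1,3): clear
  midpoint (5,12) outside
  → clear
Obstacle 3 [(13,8) (19,2) (24,2) (20,11)]:
  edge (13,8)–(19,2): clear
  edge (19,2)–(24,2): clear
  edge (24,2)–(20,11): clear
  edge (20,11)–(13,8): clear
  midpoint (5,12) outside
  → clear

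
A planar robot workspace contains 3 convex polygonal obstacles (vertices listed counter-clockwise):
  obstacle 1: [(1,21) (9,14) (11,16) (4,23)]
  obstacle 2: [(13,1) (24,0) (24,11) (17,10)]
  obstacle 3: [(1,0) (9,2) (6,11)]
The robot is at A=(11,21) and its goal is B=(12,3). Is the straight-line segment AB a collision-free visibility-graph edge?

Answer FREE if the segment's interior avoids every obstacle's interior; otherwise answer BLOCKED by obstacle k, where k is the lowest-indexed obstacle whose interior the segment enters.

FREE

Obstacle 1 [(1,21) (9,14) (11,16) (4,23)]:
  edge (1,21)–(9,14): clear
  edge (9,14)–(11,16): clear
  edge (11,16)–(4,23): clear
  edge (4,23)–(1,21): clear
  midpoint (23/2,12) outside
  → clear
Obstacle 2 [(13,1) (24,0) (24,11) (17,10)]:
  edge (13,1)–(24,0): clear
  edge (24,0)–(24,11): clear
  edge (24,11)–(17,10): clear
  edge (17,10)–(13,1): clear
  midpoint (23/2,12) outside
  → clear
Obstacle 3 [(1,0) (9,2) (6,11)]:
  edge (1,0)–(9,2): clear
  edge (9,2)–(6,11): clear
  edge (6,11)–(1,0): clear
  midpoint (23/2,12) outside
  → clear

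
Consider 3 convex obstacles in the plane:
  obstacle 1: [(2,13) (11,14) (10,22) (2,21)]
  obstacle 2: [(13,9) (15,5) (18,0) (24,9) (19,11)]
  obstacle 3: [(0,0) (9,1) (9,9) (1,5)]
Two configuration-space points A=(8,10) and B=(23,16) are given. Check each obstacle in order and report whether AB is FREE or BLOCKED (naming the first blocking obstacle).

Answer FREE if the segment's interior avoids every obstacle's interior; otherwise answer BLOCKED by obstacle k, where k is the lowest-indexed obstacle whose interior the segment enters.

FREE

Obstacle 1 [(2,13) (11,14) (10,22) (2,21)]:
  edge (2,13)–(11,14): clear
  edge (11,14)–(10,22): clear
  edge (10,22)–(2,21): clear
  edge (2,21)–(2,13): clear
  midpoint (31/2,13) outside
  → clear
Obstacle 2 [(13,9) (15,5) (18,0) (24,9) (19,11)]:
  edge (13,9)–(15,5): clear
  edge (15,5)–(18,0): clear
  edge (18,0)–(24,9): clear
  edge (24,9)–(19,11): clear
  edge (19,11)–(13,9): clear
  midpoint (31/2,13) outside
  → clear
Obstacle 3 [(0,0) (9,1) (9,9) (1,5)]:
  edge (0,0)–(9,1): clear
  edge (9,1)–(9,9): clear
  edge (9,9)–(1,5): clear
  edge (1,5)–(0,0): clear
  midpoint (31/2,13) outside
  → clear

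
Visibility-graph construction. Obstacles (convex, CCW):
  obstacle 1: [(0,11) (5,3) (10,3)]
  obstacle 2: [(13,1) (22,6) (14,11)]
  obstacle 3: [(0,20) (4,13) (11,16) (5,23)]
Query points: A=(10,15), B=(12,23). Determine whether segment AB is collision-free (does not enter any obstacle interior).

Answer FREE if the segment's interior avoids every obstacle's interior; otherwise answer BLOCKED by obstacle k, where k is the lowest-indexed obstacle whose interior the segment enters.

BLOCKED by obstacle 3

Obstacle 1 [(0,11) (5,3) (10,3)]:
  edge (0,11)–(5,3): clear
  edge (5,3)–(10,3): clear
  edge (10,3)–(0,11): clear
  midpoint (11,19) outside
  → clear
Obstacle 2 [(13,1) (22,6) (14,11)]:
  edge (13,1)–(22,6): clear
  edge (22,6)–(14,11): clear
  edge (14,11)–(13,1): clear
  midpoint (11,19) outside
  → clear
Obstacle 3 [(0,20) (4,13) (11,16) (5,23)]:
  edge (0,20)–(4,13): clear
  edge (4,13)–(11,16): crosses AB
  edge (11,16)–(5,23): crosses AB
  edge (5,23)–(0,20): clear
  → BLOCKED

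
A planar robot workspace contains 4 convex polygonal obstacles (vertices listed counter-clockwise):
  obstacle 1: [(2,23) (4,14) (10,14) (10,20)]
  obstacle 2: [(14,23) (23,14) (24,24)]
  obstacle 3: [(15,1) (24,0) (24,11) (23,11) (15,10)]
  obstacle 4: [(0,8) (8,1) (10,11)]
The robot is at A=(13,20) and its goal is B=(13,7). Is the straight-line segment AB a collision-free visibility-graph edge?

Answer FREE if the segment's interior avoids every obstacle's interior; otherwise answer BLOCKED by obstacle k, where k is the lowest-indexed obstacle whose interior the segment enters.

FREE

Obstacle 1 [(2,23) (4,14) (10,14) (10,20)]:
  edge (2,23)–(4,14): clear
  edge (4,14)–(10,14): clear
  edge (10,14)–(10,20): clear
  edge (10,20)–(2,23): clear
  midpoint (13,27/2) outside
  → clear
Obstacle 2 [(14,23) (23,14) (24,24)]:
  edge (14,23)–(23,14): clear
  edge (23,14)–(24,24): clear
  edge (24,24)–(14,23): clear
  midpoint (13,27/2) outside
  → clear
Obstacle 3 [(15,1) (24,0) (24,11) (23,11) (15,10)]:
  edge (15,1)–(24,0): clear
  edge (24,0)–(24,11): clear
  edge (24,11)–(23,11): clear
  edge (23,11)–(15,10): clear
  edge (15,10)–(15,1): clear
  midpoint (13,27/2) outside
  → clear
Obstacle 4 [(0,8) (8,1) (10,11)]:
  edge (0,8)–(8,1): clear
  edge (8,1)–(10,11): clear
  edge (10,11)–(0,8): clear
  midpoint (13,27/2) outside
  → clear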